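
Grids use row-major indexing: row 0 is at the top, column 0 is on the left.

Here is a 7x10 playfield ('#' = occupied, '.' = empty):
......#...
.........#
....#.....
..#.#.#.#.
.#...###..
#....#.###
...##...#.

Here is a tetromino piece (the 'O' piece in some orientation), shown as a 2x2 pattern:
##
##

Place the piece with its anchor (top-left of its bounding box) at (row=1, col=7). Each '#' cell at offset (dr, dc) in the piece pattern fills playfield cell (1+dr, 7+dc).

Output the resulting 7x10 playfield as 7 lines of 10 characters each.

Answer: ......#...
.......###
....#..##.
..#.#.#.#.
.#...###..
#....#.###
...##...#.

Derivation:
Fill (1+0,7+0) = (1,7)
Fill (1+0,7+1) = (1,8)
Fill (1+1,7+0) = (2,7)
Fill (1+1,7+1) = (2,8)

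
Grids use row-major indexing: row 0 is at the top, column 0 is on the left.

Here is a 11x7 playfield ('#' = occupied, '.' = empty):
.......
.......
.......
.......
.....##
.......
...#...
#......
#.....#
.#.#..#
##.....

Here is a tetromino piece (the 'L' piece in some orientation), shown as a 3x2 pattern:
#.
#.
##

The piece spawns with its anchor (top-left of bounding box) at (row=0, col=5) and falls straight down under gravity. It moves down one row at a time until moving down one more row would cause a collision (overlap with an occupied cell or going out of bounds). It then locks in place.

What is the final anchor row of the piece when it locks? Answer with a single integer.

Spawn at (row=0, col=5). Try each row:
  row 0: fits
  row 1: fits
  row 2: blocked -> lock at row 1

Answer: 1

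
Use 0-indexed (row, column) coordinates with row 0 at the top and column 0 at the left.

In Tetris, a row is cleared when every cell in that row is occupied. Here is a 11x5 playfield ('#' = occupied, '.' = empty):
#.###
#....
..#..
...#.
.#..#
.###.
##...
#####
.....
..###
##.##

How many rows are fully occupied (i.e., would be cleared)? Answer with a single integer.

Answer: 1

Derivation:
Check each row:
  row 0: 1 empty cell -> not full
  row 1: 4 empty cells -> not full
  row 2: 4 empty cells -> not full
  row 3: 4 empty cells -> not full
  row 4: 3 empty cells -> not full
  row 5: 2 empty cells -> not full
  row 6: 3 empty cells -> not full
  row 7: 0 empty cells -> FULL (clear)
  row 8: 5 empty cells -> not full
  row 9: 2 empty cells -> not full
  row 10: 1 empty cell -> not full
Total rows cleared: 1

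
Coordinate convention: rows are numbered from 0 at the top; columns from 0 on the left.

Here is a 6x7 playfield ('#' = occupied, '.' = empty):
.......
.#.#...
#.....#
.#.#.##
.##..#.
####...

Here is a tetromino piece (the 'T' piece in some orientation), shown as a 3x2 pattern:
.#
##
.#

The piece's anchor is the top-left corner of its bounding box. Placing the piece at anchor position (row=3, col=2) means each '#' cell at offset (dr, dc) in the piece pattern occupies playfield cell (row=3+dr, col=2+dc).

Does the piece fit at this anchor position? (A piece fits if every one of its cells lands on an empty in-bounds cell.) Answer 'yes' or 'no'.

Answer: no

Derivation:
Check each piece cell at anchor (3, 2):
  offset (0,1) -> (3,3): occupied ('#') -> FAIL
  offset (1,0) -> (4,2): occupied ('#') -> FAIL
  offset (1,1) -> (4,3): empty -> OK
  offset (2,1) -> (5,3): occupied ('#') -> FAIL
All cells valid: no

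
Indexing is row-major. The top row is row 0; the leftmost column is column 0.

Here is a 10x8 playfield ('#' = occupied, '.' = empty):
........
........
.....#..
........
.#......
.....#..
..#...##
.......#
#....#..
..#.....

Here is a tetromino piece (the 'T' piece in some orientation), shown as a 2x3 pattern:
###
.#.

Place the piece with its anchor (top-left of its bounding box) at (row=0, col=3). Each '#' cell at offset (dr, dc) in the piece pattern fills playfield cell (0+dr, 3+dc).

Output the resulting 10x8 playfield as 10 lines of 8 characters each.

Answer: ...###..
....#...
.....#..
........
.#......
.....#..
..#...##
.......#
#....#..
..#.....

Derivation:
Fill (0+0,3+0) = (0,3)
Fill (0+0,3+1) = (0,4)
Fill (0+0,3+2) = (0,5)
Fill (0+1,3+1) = (1,4)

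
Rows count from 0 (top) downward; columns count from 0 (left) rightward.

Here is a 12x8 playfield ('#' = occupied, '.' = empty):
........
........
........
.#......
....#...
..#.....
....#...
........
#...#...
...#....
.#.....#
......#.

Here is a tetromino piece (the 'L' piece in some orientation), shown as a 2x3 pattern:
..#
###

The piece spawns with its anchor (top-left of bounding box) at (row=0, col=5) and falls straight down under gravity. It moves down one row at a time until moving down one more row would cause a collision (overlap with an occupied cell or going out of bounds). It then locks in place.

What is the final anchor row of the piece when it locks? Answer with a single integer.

Answer: 8

Derivation:
Spawn at (row=0, col=5). Try each row:
  row 0: fits
  row 1: fits
  row 2: fits
  row 3: fits
  row 4: fits
  row 5: fits
  row 6: fits
  row 7: fits
  row 8: fits
  row 9: blocked -> lock at row 8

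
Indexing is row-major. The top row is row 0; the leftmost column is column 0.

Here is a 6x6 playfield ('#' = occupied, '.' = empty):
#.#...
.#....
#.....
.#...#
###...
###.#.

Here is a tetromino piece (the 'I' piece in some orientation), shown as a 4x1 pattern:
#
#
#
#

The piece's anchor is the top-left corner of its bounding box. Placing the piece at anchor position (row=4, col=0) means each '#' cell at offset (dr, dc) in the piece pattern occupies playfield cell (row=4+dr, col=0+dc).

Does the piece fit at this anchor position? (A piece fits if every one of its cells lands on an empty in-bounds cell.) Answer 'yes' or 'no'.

Answer: no

Derivation:
Check each piece cell at anchor (4, 0):
  offset (0,0) -> (4,0): occupied ('#') -> FAIL
  offset (1,0) -> (5,0): occupied ('#') -> FAIL
  offset (2,0) -> (6,0): out of bounds -> FAIL
  offset (3,0) -> (7,0): out of bounds -> FAIL
All cells valid: no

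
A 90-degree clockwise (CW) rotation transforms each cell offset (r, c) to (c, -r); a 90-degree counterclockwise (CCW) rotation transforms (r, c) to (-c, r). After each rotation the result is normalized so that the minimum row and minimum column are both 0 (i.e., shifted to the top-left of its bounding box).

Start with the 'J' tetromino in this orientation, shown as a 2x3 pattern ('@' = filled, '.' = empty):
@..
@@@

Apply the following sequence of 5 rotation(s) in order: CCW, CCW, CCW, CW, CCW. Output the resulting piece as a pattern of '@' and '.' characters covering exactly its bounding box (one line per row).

Start:
@..
@@@
After rotation 1 (CCW):
.@
.@
@@
After rotation 2 (CCW):
@@@
..@
After rotation 3 (CCW):
@@
@.
@.
After rotation 4 (CW):
@@@
..@
After rotation 5 (CCW):
@@
@.
@.

Answer: @@
@.
@.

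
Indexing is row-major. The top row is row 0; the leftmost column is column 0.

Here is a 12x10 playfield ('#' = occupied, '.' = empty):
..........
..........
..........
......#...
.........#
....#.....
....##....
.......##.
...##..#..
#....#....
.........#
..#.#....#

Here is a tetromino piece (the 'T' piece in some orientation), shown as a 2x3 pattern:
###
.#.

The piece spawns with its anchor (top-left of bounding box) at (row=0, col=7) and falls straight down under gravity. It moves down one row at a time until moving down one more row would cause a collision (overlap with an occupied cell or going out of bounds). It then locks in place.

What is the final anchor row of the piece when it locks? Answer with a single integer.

Spawn at (row=0, col=7). Try each row:
  row 0: fits
  row 1: fits
  row 2: fits
  row 3: fits
  row 4: blocked -> lock at row 3

Answer: 3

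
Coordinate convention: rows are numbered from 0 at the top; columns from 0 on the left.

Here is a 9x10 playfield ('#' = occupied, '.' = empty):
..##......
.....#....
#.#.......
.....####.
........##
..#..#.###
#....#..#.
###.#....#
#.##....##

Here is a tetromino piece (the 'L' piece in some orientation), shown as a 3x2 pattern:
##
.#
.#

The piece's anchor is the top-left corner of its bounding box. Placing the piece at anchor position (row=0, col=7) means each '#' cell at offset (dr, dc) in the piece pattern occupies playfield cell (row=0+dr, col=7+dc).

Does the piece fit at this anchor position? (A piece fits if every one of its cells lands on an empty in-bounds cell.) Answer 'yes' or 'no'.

Check each piece cell at anchor (0, 7):
  offset (0,0) -> (0,7): empty -> OK
  offset (0,1) -> (0,8): empty -> OK
  offset (1,1) -> (1,8): empty -> OK
  offset (2,1) -> (2,8): empty -> OK
All cells valid: yes

Answer: yes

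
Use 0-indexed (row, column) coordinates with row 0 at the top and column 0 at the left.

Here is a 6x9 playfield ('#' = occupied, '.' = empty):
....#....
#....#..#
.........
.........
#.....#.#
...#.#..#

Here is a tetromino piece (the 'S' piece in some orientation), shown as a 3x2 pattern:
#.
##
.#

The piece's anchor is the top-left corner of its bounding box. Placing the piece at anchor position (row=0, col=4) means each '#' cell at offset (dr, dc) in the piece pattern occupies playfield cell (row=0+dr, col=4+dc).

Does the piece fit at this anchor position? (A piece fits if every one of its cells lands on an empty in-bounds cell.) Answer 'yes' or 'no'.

Answer: no

Derivation:
Check each piece cell at anchor (0, 4):
  offset (0,0) -> (0,4): occupied ('#') -> FAIL
  offset (1,0) -> (1,4): empty -> OK
  offset (1,1) -> (1,5): occupied ('#') -> FAIL
  offset (2,1) -> (2,5): empty -> OK
All cells valid: no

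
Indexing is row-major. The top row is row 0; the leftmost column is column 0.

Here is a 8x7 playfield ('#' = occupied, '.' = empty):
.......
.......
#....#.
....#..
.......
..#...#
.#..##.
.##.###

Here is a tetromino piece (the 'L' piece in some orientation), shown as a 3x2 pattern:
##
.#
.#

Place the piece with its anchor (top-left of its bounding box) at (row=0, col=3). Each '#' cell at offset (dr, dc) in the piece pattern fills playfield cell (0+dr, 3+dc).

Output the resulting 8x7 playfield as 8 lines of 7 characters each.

Answer: ...##..
....#..
#...##.
....#..
.......
..#...#
.#..##.
.##.###

Derivation:
Fill (0+0,3+0) = (0,3)
Fill (0+0,3+1) = (0,4)
Fill (0+1,3+1) = (1,4)
Fill (0+2,3+1) = (2,4)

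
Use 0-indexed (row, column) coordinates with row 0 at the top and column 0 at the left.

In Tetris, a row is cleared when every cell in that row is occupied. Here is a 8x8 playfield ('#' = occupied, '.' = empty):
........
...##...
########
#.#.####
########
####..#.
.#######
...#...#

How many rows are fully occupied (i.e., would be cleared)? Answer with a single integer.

Answer: 2

Derivation:
Check each row:
  row 0: 8 empty cells -> not full
  row 1: 6 empty cells -> not full
  row 2: 0 empty cells -> FULL (clear)
  row 3: 2 empty cells -> not full
  row 4: 0 empty cells -> FULL (clear)
  row 5: 3 empty cells -> not full
  row 6: 1 empty cell -> not full
  row 7: 6 empty cells -> not full
Total rows cleared: 2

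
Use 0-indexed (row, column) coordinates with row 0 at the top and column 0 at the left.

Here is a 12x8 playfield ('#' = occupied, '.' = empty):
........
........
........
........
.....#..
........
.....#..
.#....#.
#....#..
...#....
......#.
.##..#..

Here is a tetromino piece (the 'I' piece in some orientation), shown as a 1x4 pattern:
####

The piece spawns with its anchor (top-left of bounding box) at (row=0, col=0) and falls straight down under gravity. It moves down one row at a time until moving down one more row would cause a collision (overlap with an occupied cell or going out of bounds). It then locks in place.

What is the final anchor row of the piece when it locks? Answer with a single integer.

Spawn at (row=0, col=0). Try each row:
  row 0: fits
  row 1: fits
  row 2: fits
  row 3: fits
  row 4: fits
  row 5: fits
  row 6: fits
  row 7: blocked -> lock at row 6

Answer: 6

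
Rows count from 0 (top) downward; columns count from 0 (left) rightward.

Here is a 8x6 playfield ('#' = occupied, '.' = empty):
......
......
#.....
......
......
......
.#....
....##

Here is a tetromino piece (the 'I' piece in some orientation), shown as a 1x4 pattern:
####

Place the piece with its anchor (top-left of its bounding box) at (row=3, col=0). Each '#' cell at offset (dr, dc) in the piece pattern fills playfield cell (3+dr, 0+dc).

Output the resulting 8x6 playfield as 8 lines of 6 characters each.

Answer: ......
......
#.....
####..
......
......
.#....
....##

Derivation:
Fill (3+0,0+0) = (3,0)
Fill (3+0,0+1) = (3,1)
Fill (3+0,0+2) = (3,2)
Fill (3+0,0+3) = (3,3)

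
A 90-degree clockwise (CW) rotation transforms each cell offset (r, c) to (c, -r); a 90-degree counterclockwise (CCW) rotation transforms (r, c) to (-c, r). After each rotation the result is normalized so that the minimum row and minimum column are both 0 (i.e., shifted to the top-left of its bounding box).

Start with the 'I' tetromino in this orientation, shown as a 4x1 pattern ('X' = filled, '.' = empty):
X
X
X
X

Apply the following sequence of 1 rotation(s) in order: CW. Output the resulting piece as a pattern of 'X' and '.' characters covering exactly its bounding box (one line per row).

Answer: XXXX

Derivation:
Start:
X
X
X
X
After rotation 1 (CW):
XXXX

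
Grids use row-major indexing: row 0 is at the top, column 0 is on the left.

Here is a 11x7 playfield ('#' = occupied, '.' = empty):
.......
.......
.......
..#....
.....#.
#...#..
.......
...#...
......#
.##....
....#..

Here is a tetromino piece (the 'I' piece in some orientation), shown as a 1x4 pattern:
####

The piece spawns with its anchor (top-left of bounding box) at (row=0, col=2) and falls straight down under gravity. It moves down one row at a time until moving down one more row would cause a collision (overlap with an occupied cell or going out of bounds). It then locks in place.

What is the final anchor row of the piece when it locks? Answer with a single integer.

Spawn at (row=0, col=2). Try each row:
  row 0: fits
  row 1: fits
  row 2: fits
  row 3: blocked -> lock at row 2

Answer: 2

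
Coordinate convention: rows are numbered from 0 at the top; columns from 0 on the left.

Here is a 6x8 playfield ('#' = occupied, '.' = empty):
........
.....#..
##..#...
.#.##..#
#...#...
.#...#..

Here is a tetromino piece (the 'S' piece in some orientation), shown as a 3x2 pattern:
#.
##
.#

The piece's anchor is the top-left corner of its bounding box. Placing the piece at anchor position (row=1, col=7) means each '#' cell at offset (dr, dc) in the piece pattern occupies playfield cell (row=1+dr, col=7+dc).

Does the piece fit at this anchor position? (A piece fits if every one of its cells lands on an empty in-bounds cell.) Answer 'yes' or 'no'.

Answer: no

Derivation:
Check each piece cell at anchor (1, 7):
  offset (0,0) -> (1,7): empty -> OK
  offset (1,0) -> (2,7): empty -> OK
  offset (1,1) -> (2,8): out of bounds -> FAIL
  offset (2,1) -> (3,8): out of bounds -> FAIL
All cells valid: no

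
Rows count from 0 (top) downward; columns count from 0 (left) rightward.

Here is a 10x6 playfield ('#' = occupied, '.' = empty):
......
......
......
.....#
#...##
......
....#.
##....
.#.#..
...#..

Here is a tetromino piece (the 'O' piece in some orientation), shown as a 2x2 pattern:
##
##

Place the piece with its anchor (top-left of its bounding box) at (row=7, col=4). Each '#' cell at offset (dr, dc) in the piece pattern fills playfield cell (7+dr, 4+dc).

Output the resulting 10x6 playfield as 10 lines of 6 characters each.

Answer: ......
......
......
.....#
#...##
......
....#.
##..##
.#.###
...#..

Derivation:
Fill (7+0,4+0) = (7,4)
Fill (7+0,4+1) = (7,5)
Fill (7+1,4+0) = (8,4)
Fill (7+1,4+1) = (8,5)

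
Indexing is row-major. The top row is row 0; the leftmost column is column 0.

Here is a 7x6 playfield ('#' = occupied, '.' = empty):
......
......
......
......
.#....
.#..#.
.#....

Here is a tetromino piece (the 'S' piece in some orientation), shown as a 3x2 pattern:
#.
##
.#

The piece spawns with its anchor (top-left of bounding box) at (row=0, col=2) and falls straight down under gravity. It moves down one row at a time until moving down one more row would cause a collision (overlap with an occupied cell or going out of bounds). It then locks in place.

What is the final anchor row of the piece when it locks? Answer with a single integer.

Spawn at (row=0, col=2). Try each row:
  row 0: fits
  row 1: fits
  row 2: fits
  row 3: fits
  row 4: fits
  row 5: blocked -> lock at row 4

Answer: 4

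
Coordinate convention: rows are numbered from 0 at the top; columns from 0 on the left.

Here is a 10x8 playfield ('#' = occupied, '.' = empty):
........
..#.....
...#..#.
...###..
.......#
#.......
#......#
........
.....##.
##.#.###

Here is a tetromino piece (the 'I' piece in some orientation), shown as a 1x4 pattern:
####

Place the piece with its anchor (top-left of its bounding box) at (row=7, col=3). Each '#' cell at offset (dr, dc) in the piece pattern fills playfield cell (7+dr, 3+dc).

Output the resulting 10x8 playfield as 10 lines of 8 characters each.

Answer: ........
..#.....
...#..#.
...###..
.......#
#.......
#......#
...####.
.....##.
##.#.###

Derivation:
Fill (7+0,3+0) = (7,3)
Fill (7+0,3+1) = (7,4)
Fill (7+0,3+2) = (7,5)
Fill (7+0,3+3) = (7,6)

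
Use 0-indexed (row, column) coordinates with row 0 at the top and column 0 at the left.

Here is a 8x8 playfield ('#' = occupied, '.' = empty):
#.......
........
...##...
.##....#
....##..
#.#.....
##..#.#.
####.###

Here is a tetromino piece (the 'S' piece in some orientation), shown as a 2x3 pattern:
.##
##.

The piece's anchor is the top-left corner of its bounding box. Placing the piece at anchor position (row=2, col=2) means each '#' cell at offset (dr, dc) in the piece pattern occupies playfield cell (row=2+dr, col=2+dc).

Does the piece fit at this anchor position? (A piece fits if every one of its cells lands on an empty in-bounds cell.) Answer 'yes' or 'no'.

Answer: no

Derivation:
Check each piece cell at anchor (2, 2):
  offset (0,1) -> (2,3): occupied ('#') -> FAIL
  offset (0,2) -> (2,4): occupied ('#') -> FAIL
  offset (1,0) -> (3,2): occupied ('#') -> FAIL
  offset (1,1) -> (3,3): empty -> OK
All cells valid: no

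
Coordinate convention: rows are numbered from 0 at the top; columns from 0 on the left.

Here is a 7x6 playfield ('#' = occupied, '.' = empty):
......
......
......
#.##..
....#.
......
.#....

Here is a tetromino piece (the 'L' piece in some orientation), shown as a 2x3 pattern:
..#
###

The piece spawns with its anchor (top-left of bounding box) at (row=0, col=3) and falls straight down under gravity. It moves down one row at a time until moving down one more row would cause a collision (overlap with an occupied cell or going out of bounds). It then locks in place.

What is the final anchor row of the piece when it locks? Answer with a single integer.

Spawn at (row=0, col=3). Try each row:
  row 0: fits
  row 1: fits
  row 2: blocked -> lock at row 1

Answer: 1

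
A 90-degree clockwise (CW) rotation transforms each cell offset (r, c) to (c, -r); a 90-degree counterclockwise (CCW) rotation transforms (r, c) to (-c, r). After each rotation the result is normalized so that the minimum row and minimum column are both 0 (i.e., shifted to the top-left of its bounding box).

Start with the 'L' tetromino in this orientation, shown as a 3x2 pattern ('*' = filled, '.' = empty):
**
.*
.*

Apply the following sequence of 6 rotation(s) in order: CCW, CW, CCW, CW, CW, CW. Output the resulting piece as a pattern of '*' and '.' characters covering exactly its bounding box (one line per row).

Answer: *.
*.
**

Derivation:
Start:
**
.*
.*
After rotation 1 (CCW):
***
*..
After rotation 2 (CW):
**
.*
.*
After rotation 3 (CCW):
***
*..
After rotation 4 (CW):
**
.*
.*
After rotation 5 (CW):
..*
***
After rotation 6 (CW):
*.
*.
**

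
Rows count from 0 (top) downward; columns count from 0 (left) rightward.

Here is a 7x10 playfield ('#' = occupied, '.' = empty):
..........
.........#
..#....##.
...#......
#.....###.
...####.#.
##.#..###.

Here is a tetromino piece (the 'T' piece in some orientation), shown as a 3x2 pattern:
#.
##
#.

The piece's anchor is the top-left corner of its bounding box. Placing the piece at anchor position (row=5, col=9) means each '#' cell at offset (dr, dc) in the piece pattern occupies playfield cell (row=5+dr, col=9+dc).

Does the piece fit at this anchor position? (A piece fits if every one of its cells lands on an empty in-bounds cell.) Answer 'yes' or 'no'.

Check each piece cell at anchor (5, 9):
  offset (0,0) -> (5,9): empty -> OK
  offset (1,0) -> (6,9): empty -> OK
  offset (1,1) -> (6,10): out of bounds -> FAIL
  offset (2,0) -> (7,9): out of bounds -> FAIL
All cells valid: no

Answer: no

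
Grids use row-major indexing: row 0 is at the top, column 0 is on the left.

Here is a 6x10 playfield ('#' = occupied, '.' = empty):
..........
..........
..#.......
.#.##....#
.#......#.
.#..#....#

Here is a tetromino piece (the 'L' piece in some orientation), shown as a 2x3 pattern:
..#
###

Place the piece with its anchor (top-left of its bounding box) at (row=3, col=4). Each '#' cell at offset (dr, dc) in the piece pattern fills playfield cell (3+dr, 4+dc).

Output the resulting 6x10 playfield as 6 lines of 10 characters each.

Answer: ..........
..........
..#.......
.#.##.#..#
.#..###.#.
.#..#....#

Derivation:
Fill (3+0,4+2) = (3,6)
Fill (3+1,4+0) = (4,4)
Fill (3+1,4+1) = (4,5)
Fill (3+1,4+2) = (4,6)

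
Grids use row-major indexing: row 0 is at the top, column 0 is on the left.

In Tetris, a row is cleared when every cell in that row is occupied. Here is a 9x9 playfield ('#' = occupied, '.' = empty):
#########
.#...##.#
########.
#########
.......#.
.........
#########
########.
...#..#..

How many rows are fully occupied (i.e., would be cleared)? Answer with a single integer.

Answer: 3

Derivation:
Check each row:
  row 0: 0 empty cells -> FULL (clear)
  row 1: 5 empty cells -> not full
  row 2: 1 empty cell -> not full
  row 3: 0 empty cells -> FULL (clear)
  row 4: 8 empty cells -> not full
  row 5: 9 empty cells -> not full
  row 6: 0 empty cells -> FULL (clear)
  row 7: 1 empty cell -> not full
  row 8: 7 empty cells -> not full
Total rows cleared: 3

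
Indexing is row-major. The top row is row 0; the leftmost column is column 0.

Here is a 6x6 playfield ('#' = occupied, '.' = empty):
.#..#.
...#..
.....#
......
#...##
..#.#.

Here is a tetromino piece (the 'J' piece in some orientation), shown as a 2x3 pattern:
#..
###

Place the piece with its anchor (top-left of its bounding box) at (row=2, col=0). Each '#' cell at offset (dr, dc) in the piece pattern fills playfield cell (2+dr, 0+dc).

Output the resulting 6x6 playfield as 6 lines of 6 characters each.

Fill (2+0,0+0) = (2,0)
Fill (2+1,0+0) = (3,0)
Fill (2+1,0+1) = (3,1)
Fill (2+1,0+2) = (3,2)

Answer: .#..#.
...#..
#....#
###...
#...##
..#.#.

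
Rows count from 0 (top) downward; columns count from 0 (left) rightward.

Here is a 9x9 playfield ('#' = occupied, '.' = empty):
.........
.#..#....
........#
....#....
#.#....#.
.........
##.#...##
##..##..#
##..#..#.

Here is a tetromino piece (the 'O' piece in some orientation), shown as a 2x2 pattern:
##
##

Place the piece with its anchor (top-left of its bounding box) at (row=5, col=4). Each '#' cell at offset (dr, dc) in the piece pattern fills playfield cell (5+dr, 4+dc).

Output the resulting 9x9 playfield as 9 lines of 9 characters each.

Answer: .........
.#..#....
........#
....#....
#.#....#.
....##...
##.###.##
##..##..#
##..#..#.

Derivation:
Fill (5+0,4+0) = (5,4)
Fill (5+0,4+1) = (5,5)
Fill (5+1,4+0) = (6,4)
Fill (5+1,4+1) = (6,5)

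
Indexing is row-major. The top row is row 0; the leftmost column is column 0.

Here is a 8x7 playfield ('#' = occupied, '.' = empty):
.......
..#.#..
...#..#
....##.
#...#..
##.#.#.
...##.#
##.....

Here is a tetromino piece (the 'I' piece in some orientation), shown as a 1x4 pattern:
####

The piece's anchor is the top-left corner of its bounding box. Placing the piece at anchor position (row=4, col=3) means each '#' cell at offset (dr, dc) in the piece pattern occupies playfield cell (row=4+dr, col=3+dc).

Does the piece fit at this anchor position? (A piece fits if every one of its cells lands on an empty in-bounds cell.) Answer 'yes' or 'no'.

Check each piece cell at anchor (4, 3):
  offset (0,0) -> (4,3): empty -> OK
  offset (0,1) -> (4,4): occupied ('#') -> FAIL
  offset (0,2) -> (4,5): empty -> OK
  offset (0,3) -> (4,6): empty -> OK
All cells valid: no

Answer: no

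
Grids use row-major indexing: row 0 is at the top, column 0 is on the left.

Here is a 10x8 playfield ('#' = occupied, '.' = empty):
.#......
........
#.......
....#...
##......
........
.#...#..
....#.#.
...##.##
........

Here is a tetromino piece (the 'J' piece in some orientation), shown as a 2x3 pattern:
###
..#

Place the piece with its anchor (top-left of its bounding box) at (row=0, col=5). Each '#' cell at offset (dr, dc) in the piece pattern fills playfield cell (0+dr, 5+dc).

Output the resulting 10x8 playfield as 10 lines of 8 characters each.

Fill (0+0,5+0) = (0,5)
Fill (0+0,5+1) = (0,6)
Fill (0+0,5+2) = (0,7)
Fill (0+1,5+2) = (1,7)

Answer: .#...###
.......#
#.......
....#...
##......
........
.#...#..
....#.#.
...##.##
........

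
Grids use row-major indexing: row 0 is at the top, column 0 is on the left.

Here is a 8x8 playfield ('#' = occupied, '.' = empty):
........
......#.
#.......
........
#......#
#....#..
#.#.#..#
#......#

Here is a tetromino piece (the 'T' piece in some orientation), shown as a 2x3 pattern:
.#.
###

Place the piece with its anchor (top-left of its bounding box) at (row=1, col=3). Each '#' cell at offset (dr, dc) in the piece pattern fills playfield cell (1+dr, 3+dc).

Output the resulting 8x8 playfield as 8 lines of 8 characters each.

Fill (1+0,3+1) = (1,4)
Fill (1+1,3+0) = (2,3)
Fill (1+1,3+1) = (2,4)
Fill (1+1,3+2) = (2,5)

Answer: ........
....#.#.
#..###..
........
#......#
#....#..
#.#.#..#
#......#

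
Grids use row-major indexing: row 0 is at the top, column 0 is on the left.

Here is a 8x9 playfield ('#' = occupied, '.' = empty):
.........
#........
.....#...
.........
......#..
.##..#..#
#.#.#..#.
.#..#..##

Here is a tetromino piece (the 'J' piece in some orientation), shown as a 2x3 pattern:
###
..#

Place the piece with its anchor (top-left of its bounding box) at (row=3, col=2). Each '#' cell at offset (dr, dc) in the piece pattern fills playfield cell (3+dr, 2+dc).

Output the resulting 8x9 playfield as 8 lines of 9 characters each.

Fill (3+0,2+0) = (3,2)
Fill (3+0,2+1) = (3,3)
Fill (3+0,2+2) = (3,4)
Fill (3+1,2+2) = (4,4)

Answer: .........
#........
.....#...
..###....
....#.#..
.##..#..#
#.#.#..#.
.#..#..##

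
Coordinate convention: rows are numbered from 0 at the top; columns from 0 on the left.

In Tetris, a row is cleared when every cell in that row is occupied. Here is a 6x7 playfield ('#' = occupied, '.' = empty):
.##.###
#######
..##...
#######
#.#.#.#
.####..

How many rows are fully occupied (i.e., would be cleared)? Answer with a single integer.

Answer: 2

Derivation:
Check each row:
  row 0: 2 empty cells -> not full
  row 1: 0 empty cells -> FULL (clear)
  row 2: 5 empty cells -> not full
  row 3: 0 empty cells -> FULL (clear)
  row 4: 3 empty cells -> not full
  row 5: 3 empty cells -> not full
Total rows cleared: 2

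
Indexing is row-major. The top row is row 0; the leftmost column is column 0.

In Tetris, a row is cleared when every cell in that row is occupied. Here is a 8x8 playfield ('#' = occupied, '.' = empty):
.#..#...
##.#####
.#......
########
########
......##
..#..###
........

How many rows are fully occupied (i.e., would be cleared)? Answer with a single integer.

Check each row:
  row 0: 6 empty cells -> not full
  row 1: 1 empty cell -> not full
  row 2: 7 empty cells -> not full
  row 3: 0 empty cells -> FULL (clear)
  row 4: 0 empty cells -> FULL (clear)
  row 5: 6 empty cells -> not full
  row 6: 4 empty cells -> not full
  row 7: 8 empty cells -> not full
Total rows cleared: 2

Answer: 2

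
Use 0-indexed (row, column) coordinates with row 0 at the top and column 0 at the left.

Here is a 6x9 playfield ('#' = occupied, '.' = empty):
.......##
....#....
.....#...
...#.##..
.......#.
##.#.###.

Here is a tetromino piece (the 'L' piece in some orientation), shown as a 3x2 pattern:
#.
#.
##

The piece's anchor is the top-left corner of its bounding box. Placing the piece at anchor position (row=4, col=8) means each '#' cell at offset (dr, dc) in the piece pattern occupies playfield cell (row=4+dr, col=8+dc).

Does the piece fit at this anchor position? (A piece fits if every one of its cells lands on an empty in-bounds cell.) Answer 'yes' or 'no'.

Answer: no

Derivation:
Check each piece cell at anchor (4, 8):
  offset (0,0) -> (4,8): empty -> OK
  offset (1,0) -> (5,8): empty -> OK
  offset (2,0) -> (6,8): out of bounds -> FAIL
  offset (2,1) -> (6,9): out of bounds -> FAIL
All cells valid: no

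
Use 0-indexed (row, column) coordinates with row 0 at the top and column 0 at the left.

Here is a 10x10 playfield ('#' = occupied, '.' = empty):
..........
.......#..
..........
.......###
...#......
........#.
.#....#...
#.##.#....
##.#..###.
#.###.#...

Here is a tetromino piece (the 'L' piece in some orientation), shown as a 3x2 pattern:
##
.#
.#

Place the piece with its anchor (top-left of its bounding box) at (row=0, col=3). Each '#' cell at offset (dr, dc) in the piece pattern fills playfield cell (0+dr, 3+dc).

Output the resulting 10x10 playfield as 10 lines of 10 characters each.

Fill (0+0,3+0) = (0,3)
Fill (0+0,3+1) = (0,4)
Fill (0+1,3+1) = (1,4)
Fill (0+2,3+1) = (2,4)

Answer: ...##.....
....#..#..
....#.....
.......###
...#......
........#.
.#....#...
#.##.#....
##.#..###.
#.###.#...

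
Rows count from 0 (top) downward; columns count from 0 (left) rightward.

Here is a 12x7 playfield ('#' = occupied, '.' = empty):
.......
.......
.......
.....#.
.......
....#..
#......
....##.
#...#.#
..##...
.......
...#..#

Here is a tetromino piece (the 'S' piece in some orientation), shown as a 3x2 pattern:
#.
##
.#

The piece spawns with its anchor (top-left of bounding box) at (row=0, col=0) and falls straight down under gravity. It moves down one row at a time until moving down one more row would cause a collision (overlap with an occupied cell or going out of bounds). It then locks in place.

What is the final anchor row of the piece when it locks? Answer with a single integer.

Answer: 4

Derivation:
Spawn at (row=0, col=0). Try each row:
  row 0: fits
  row 1: fits
  row 2: fits
  row 3: fits
  row 4: fits
  row 5: blocked -> lock at row 4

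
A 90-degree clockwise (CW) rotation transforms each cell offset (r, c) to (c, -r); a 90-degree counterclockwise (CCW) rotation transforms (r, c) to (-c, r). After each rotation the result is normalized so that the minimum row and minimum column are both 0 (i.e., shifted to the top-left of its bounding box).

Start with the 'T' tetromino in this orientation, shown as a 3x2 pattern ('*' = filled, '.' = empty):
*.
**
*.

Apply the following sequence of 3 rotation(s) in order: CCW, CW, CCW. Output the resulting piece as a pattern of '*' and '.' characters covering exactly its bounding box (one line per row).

Start:
*.
**
*.
After rotation 1 (CCW):
.*.
***
After rotation 2 (CW):
*.
**
*.
After rotation 3 (CCW):
.*.
***

Answer: .*.
***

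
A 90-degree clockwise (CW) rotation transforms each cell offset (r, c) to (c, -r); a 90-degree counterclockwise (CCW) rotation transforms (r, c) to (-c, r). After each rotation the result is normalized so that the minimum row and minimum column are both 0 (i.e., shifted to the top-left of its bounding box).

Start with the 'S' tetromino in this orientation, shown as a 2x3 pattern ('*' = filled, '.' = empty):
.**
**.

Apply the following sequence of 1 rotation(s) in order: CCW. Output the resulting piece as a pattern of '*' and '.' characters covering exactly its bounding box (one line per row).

Start:
.**
**.
After rotation 1 (CCW):
*.
**
.*

Answer: *.
**
.*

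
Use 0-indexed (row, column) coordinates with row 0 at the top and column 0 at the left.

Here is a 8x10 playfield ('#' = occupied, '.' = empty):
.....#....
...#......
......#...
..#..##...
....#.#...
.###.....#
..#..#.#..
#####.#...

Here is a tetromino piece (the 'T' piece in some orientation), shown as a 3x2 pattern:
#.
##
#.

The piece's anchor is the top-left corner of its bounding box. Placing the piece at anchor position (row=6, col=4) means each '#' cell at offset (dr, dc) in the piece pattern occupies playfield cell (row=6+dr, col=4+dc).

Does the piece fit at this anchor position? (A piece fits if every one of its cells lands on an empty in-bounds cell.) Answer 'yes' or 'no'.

Check each piece cell at anchor (6, 4):
  offset (0,0) -> (6,4): empty -> OK
  offset (1,0) -> (7,4): occupied ('#') -> FAIL
  offset (1,1) -> (7,5): empty -> OK
  offset (2,0) -> (8,4): out of bounds -> FAIL
All cells valid: no

Answer: no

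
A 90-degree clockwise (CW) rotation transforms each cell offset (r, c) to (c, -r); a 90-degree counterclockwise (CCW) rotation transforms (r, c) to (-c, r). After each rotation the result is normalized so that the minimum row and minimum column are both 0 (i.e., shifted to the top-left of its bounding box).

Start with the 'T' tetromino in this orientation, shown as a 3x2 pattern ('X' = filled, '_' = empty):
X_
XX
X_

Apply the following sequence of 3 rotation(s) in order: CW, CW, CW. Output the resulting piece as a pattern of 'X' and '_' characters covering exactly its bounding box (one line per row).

Answer: _X_
XXX

Derivation:
Start:
X_
XX
X_
After rotation 1 (CW):
XXX
_X_
After rotation 2 (CW):
_X
XX
_X
After rotation 3 (CW):
_X_
XXX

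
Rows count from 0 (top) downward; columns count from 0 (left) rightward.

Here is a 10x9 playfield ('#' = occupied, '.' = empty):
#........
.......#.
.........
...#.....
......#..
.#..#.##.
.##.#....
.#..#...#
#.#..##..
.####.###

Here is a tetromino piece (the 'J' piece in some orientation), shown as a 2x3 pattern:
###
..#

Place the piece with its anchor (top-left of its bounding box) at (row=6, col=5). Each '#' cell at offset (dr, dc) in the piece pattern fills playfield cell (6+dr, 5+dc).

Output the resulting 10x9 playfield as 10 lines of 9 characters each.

Answer: #........
.......#.
.........
...#.....
......#..
.#..#.##.
.##.####.
.#..#..##
#.#..##..
.####.###

Derivation:
Fill (6+0,5+0) = (6,5)
Fill (6+0,5+1) = (6,6)
Fill (6+0,5+2) = (6,7)
Fill (6+1,5+2) = (7,7)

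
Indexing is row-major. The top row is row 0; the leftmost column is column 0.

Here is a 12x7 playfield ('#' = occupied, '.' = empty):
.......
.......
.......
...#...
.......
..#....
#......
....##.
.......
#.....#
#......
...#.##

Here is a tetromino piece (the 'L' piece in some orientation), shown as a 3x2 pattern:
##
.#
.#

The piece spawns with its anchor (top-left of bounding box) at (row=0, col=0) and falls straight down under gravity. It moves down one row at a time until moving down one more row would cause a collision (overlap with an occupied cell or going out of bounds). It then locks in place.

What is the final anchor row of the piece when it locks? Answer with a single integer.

Answer: 5

Derivation:
Spawn at (row=0, col=0). Try each row:
  row 0: fits
  row 1: fits
  row 2: fits
  row 3: fits
  row 4: fits
  row 5: fits
  row 6: blocked -> lock at row 5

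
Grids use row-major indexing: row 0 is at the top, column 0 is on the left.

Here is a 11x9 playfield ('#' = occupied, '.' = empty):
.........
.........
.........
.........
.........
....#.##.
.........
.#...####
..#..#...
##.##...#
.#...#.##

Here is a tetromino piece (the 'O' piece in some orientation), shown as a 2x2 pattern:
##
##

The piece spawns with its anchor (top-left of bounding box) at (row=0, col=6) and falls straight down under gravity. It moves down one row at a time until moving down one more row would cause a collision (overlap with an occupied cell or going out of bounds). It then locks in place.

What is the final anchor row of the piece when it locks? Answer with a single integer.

Answer: 3

Derivation:
Spawn at (row=0, col=6). Try each row:
  row 0: fits
  row 1: fits
  row 2: fits
  row 3: fits
  row 4: blocked -> lock at row 3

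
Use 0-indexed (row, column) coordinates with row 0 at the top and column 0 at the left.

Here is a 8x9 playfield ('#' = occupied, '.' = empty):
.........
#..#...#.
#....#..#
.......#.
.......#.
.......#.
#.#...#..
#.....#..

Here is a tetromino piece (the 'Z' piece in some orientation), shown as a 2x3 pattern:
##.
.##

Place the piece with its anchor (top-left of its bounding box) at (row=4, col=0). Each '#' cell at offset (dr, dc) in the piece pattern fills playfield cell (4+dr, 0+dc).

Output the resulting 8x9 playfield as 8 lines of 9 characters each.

Fill (4+0,0+0) = (4,0)
Fill (4+0,0+1) = (4,1)
Fill (4+1,0+1) = (5,1)
Fill (4+1,0+2) = (5,2)

Answer: .........
#..#...#.
#....#..#
.......#.
##.....#.
.##....#.
#.#...#..
#.....#..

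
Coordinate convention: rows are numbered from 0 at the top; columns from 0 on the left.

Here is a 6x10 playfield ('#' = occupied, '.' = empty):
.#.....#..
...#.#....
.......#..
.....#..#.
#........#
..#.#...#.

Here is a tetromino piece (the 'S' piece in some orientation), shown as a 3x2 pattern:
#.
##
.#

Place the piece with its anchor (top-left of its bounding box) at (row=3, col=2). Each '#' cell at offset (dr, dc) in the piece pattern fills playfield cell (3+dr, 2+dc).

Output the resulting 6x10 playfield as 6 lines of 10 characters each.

Fill (3+0,2+0) = (3,2)
Fill (3+1,2+0) = (4,2)
Fill (3+1,2+1) = (4,3)
Fill (3+2,2+1) = (5,3)

Answer: .#.....#..
...#.#....
.......#..
..#..#..#.
#.##.....#
..###...#.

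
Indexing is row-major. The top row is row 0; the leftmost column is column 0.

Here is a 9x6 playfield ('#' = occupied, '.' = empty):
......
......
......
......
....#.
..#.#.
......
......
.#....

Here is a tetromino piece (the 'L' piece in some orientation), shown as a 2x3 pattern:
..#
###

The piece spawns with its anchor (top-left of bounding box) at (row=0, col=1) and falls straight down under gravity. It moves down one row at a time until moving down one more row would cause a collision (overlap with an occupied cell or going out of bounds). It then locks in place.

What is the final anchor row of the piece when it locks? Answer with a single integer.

Answer: 3

Derivation:
Spawn at (row=0, col=1). Try each row:
  row 0: fits
  row 1: fits
  row 2: fits
  row 3: fits
  row 4: blocked -> lock at row 3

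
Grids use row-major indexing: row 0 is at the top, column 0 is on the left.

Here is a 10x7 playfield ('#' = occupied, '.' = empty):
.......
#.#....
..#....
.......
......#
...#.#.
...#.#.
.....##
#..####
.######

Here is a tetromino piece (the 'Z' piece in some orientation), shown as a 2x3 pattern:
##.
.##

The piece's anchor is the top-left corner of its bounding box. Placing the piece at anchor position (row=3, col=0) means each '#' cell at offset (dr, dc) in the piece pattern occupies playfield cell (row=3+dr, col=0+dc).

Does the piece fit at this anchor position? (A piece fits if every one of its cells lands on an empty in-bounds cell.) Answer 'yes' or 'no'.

Check each piece cell at anchor (3, 0):
  offset (0,0) -> (3,0): empty -> OK
  offset (0,1) -> (3,1): empty -> OK
  offset (1,1) -> (4,1): empty -> OK
  offset (1,2) -> (4,2): empty -> OK
All cells valid: yes

Answer: yes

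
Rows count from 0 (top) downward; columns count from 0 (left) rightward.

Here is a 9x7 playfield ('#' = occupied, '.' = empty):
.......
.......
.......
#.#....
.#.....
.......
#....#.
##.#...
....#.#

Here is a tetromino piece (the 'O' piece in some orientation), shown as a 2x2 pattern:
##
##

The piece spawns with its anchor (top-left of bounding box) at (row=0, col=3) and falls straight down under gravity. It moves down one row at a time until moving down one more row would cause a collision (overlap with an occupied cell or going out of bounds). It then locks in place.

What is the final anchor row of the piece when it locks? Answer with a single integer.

Spawn at (row=0, col=3). Try each row:
  row 0: fits
  row 1: fits
  row 2: fits
  row 3: fits
  row 4: fits
  row 5: fits
  row 6: blocked -> lock at row 5

Answer: 5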